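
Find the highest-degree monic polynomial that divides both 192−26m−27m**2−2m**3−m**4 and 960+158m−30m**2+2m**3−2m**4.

Apply the Euclidean algorithm:
  −m**4−2m**3−27m**2−26m+192 = (1/2)(−2m**4+2m**3−30m**2+158m+960) + (−3m**3−12m**2−105m−288)
  −2m**4+2m**3−30m**2+158m+960 = ((2/3)m−10/3)(−3m**3−12m**2−105m−288) + (0)
Last nonzero remainder: −3m**3−12m**2−105m−288. Dividing through by −3 gives the monic gcd m**3+4m**2+35m+96.

96+35m+4m**2+m**3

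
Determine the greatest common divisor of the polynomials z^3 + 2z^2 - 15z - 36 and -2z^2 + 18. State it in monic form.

Euclidean algorithm in ℚ[z]:
  z^3 + 2z^2 - 15z - 36 = (-(1/2)z - 1)(-2z^2 + 18) + (-6z - 18)
  -2z^2 + 18 = ((1/3)z - 1)(-6z - 18) + (0)
Last nonzero remainder: -6z - 18. Dividing through by -6 gives the monic gcd z + 3.

z + 3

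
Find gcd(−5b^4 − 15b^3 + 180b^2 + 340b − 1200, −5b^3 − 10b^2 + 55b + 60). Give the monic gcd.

Euclidean algorithm in ℚ[b]:
  −5b^4 − 15b^3 + 180b^2 + 340b − 1200 = (b + 1)(−5b^3 − 10b^2 + 55b + 60) + (135b^2 + 225b − 1260)
  −5b^3 − 10b^2 + 55b + 60 = (−(1/27)b − 1/81)(135b^2 + 225b − 1260) + ((100/9)b + 400/9)
  135b^2 + 225b − 1260 = ((243/20)b − 567/20)((100/9)b + 400/9) + (0)
Last nonzero remainder: (100/9)b + 400/9. Dividing through by 100/9 gives the monic gcd b + 4.

b + 4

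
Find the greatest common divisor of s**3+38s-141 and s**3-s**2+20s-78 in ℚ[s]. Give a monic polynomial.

s-3

By polynomial division,
  s**3+38s-141 = (s**3-s**2+20s-78) + (s**2+18s-63)
  s**3-s**2+20s-78 = (s-19)(s**2+18s-63) + (425s-1275)
  s**2+18s-63 = ((1/425)s+21/425)(425s-1275) + (0)
Last nonzero remainder: 425s-1275. Dividing through by 425 gives the monic gcd s-3.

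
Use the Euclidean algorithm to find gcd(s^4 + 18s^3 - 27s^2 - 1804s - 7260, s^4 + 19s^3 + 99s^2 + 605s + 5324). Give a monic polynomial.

s^2 + 22s + 121

By polynomial division,
  s^4 + 18s^3 - 27s^2 - 1804s - 7260 = (s^4 + 19s^3 + 99s^2 + 605s + 5324) + (-s^3 - 126s^2 - 2409s - 12584)
  s^4 + 19s^3 + 99s^2 + 605s + 5324 = (-s + 107)(-s^3 - 126s^2 - 2409s - 12584) + (11172s^2 + 245784s + 1351812)
  -s^3 - 126s^2 - 2409s - 12584 = (-(1/11172)s - 26/2793)(11172s^2 + 245784s + 1351812) + (0)
Last nonzero remainder: 11172s^2 + 245784s + 1351812. Dividing through by 11172 gives the monic gcd s^2 + 22s + 121.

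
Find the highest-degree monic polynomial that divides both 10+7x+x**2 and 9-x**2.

Apply the Euclidean algorithm:
  x**2+7x+10 = (-1)(-x**2+9) + (7x+19)
  -x**2+9 = (-(1/7)x+19/49)(7x+19) + (80/49)
  7x+19 = ((343/80)x+931/80)(80/49) + (0)
The last nonzero remainder is the constant 80/49, so the polynomials are coprime and gcd = 1.

1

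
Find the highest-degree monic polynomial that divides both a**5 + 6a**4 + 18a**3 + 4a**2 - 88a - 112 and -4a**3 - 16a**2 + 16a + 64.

a**2 - 4

By polynomial division,
  a**5 + 6a**4 + 18a**3 + 4a**2 - 88a - 112 = (-(1/4)a**2 - (1/2)a - 7/2)(-4a**3 - 16a**2 + 16a + 64) + (-28a**2 + 112)
  -4a**3 - 16a**2 + 16a + 64 = ((1/7)a + 4/7)(-28a**2 + 112) + (0)
Last nonzero remainder: -28a**2 + 112. Dividing through by -28 gives the monic gcd a**2 - 4.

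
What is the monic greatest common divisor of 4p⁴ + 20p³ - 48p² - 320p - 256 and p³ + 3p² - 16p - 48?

Apply the Euclidean algorithm:
  4p⁴ + 20p³ - 48p² - 320p - 256 = (4p + 8)(p³ + 3p² - 16p - 48) + (-8p² + 128)
  p³ + 3p² - 16p - 48 = (-(1/8)p - 3/8)(-8p² + 128) + (0)
Last nonzero remainder: -8p² + 128. Dividing through by -8 gives the monic gcd p² - 16.

p² - 16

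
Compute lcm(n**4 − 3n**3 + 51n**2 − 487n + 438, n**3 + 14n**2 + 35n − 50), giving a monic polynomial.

n**6 + 12n**5 + 56n**4 + 128n**3 − 4317n**2 − 17780n + 21900

By polynomial division,
  n**4 − 3n**3 + 51n**2 − 487n + 438 = (n − 17)(n**3 + 14n**2 + 35n − 50) + (254n**2 + 158n − 412)
  n**3 + 14n**2 + 35n − 50 = ((1/254)n + 1699/32258)(254n**2 + 158n − 412) + ((456456/16129)n − 456456/16129)
  254n**2 + 158n − 412 = ((2048383/228228)n + 1661287/114114)((456456/16129)n − 456456/16129) + (0)
Last nonzero remainder: (456456/16129)n − 456456/16129. Dividing through by 456456/16129 gives the monic gcd n − 1.
Then lcm(f, g) = f·g / gcd(f, g); expanding and making the result monic gives the answer.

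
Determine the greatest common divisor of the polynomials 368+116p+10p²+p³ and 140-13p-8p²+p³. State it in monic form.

4+p

Apply the Euclidean algorithm:
  p³+10p²+116p+368 = (p³-8p²-13p+140) + (18p²+129p+228)
  p³-8p²-13p+140 = ((1/18)p-91/108)(18p²+129p+228) + ((2989/36)p+2989/9)
  18p²+129p+228 = ((648/2989)p+2052/2989)((2989/36)p+2989/9) + (0)
Last nonzero remainder: (2989/36)p+2989/9. Dividing through by 2989/36 gives the monic gcd p+4.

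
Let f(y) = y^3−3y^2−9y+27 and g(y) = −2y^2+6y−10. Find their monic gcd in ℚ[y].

1

Apply the Euclidean algorithm:
  y^3−3y^2−9y+27 = (−(1/2)y)(−2y^2+6y−10) + (−14y+27)
  −2y^2+6y−10 = ((1/7)y−15/98)(−14y+27) + (−575/98)
  −14y+27 = ((1372/575)y−2646/575)(−575/98) + (0)
The last nonzero remainder is the constant −575/98, so the polynomials are coprime and gcd = 1.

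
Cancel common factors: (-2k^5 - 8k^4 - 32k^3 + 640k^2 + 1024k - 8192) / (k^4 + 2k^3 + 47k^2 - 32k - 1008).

(-2k^3 - 8k^2 - 64k + 512)/(k^2 + 2k + 63)

Apply the Euclidean algorithm:
  -2k^5 - 8k^4 - 32k^3 + 640k^2 + 1024k - 8192 = (-2k - 4)(k^4 + 2k^3 + 47k^2 - 32k - 1008) + (70k^3 + 764k^2 - 1120k - 12224)
  k^4 + 2k^3 + 47k^2 - 32k - 1008 = ((1/70)k - 156/1225)(70k^3 + 764k^2 - 1120k - 12224) + ((196359/1225)k^2 - 3141744/1225)
  70k^3 + 764k^2 - 1120k - 12224 = ((85750/196359)k + 935900/196359)((196359/1225)k^2 - 3141744/1225) + (0)
Last nonzero remainder: (196359/1225)k^2 - 3141744/1225. Dividing through by 196359/1225 gives the monic gcd k^2 - 16.
Cancel k^2 - 16 from numerator and denominator to get the reduced form.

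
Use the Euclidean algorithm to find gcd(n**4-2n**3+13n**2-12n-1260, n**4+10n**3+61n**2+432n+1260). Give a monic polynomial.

n**3+4n**2+37n+210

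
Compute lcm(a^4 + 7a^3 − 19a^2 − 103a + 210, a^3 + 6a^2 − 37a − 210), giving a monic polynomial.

a^5 + a^4 − 61a^3 + 11a^2 + 828a − 1260

Euclidean algorithm in ℚ[a]:
  a^4 + 7a^3 − 19a^2 − 103a + 210 = (a + 1)(a^3 + 6a^2 − 37a − 210) + (12a^2 + 144a + 420)
  a^3 + 6a^2 − 37a − 210 = ((1/12)a − 1/2)(12a^2 + 144a + 420) + (0)
Last nonzero remainder: 12a^2 + 144a + 420. Dividing through by 12 gives the monic gcd a^2 + 12a + 35.
Then lcm(f, g) = f·g / gcd(f, g); expanding and making the result monic gives the answer.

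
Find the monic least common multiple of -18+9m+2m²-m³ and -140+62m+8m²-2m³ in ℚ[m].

-630+279m+106m²-40m³-4m⁴+m⁵

Repeated division with remainder:
  -m³+2m²+9m-18 = (1/2)(-2m³+8m²+62m-140) + (-2m²-22m+52)
  -2m³+8m²+62m-140 = (m-15)(-2m²-22m+52) + (-320m+640)
  -2m²-22m+52 = ((1/160)m+13/160)(-320m+640) + (0)
Last nonzero remainder: -320m+640. Dividing through by -320 gives the monic gcd m-2.
Then lcm(f, g) = f·g / gcd(f, g); expanding and making the result monic gives the answer.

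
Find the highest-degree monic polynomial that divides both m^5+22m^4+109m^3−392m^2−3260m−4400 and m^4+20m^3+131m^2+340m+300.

m^2+12m+20

By polynomial division,
  m^5+22m^4+109m^3−392m^2−3260m−4400 = (m+2)(m^4+20m^3+131m^2+340m+300) + (−62m^3−994m^2−4240m−5000)
  m^4+20m^3+131m^2+340m+300 = (−(1/62)m−123/1922)(−62m^3−994m^2−4240m−5000) + (−(960/961)m^2−(11520/961)m−19200/961)
  −62m^3−994m^2−4240m−5000 = ((29791/480)m+24025/96)(−(960/961)m^2−(11520/961)m−19200/961) + (0)
Last nonzero remainder: −(960/961)m^2−(11520/961)m−19200/961. Dividing through by −960/961 gives the monic gcd m^2+12m+20.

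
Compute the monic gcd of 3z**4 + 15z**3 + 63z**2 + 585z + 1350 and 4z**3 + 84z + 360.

z**3 + 21z + 90

Euclidean algorithm in ℚ[z]:
  3z**4 + 15z**3 + 63z**2 + 585z + 1350 = ((3/4)z + 15/4)(4z**3 + 84z + 360) + (0)
Last nonzero remainder: 4z**3 + 84z + 360. Dividing through by 4 gives the monic gcd z**3 + 21z + 90.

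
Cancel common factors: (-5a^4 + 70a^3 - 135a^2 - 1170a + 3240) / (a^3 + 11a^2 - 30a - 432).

Repeated division with remainder:
  -5a^4 + 70a^3 - 135a^2 - 1170a + 3240 = (-5a + 125)(a^3 + 11a^2 - 30a - 432) + (-1660a^2 + 420a + 57240)
  a^3 + 11a^2 - 30a - 432 = (-(1/1660)a - 467/68890)(-1660a^2 + 420a + 57240) + ((50490/6889)a - 302940/6889)
  -1660a^2 + 420a + 57240 = (-(1143574/5049)a - 730234/561)((50490/6889)a - 302940/6889) + (0)
Last nonzero remainder: (50490/6889)a - 302940/6889. Dividing through by 50490/6889 gives the monic gcd a - 6.
Cancel a - 6 from numerator and denominator to get the reduced form.

(-5a^3 + 40a^2 + 105a - 540)/(a^2 + 17a + 72)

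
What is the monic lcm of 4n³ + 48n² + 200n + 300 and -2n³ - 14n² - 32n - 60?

n⁵ + 14n⁴ + 80n³ + 247n² + 450n + 450

By polynomial division,
  4n³ + 48n² + 200n + 300 = (-2)(-2n³ - 14n² - 32n - 60) + (20n² + 136n + 180)
  -2n³ - 14n² - 32n - 60 = (-(1/10)n - 1/50)(20n² + 136n + 180) + (-(282/25)n - 282/5)
  20n² + 136n + 180 = (-(250/141)n - 150/47)(-(282/25)n - 282/5) + (0)
Last nonzero remainder: -(282/25)n - 282/5. Dividing through by -282/25 gives the monic gcd n + 5.
Then lcm(f, g) = f·g / gcd(f, g); expanding and making the result monic gives the answer.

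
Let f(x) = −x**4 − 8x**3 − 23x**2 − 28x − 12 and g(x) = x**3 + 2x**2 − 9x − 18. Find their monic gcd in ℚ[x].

Repeated division with remainder:
  −x**4 − 8x**3 − 23x**2 − 28x − 12 = (−x − 6)(x**3 + 2x**2 − 9x − 18) + (−20x**2 − 100x − 120)
  x**3 + 2x**2 − 9x − 18 = (−(1/20)x + 3/20)(−20x**2 − 100x − 120) + (0)
Last nonzero remainder: −20x**2 − 100x − 120. Dividing through by −20 gives the monic gcd x**2 + 5x + 6.

x**2 + 5x + 6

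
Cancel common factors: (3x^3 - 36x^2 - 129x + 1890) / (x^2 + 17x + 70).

(3x^2 - 57x + 270)/(x + 10)

Apply the Euclidean algorithm:
  3x^3 - 36x^2 - 129x + 1890 = (3x - 87)(x^2 + 17x + 70) + (1140x + 7980)
  x^2 + 17x + 70 = ((1/1140)x + 1/114)(1140x + 7980) + (0)
Last nonzero remainder: 1140x + 7980. Dividing through by 1140 gives the monic gcd x + 7.
Cancel x + 7 from numerator and denominator to get the reduced form.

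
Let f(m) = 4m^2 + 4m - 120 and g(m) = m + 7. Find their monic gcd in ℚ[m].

1

By polynomial division,
  4m^2 + 4m - 120 = (4m - 24)(m + 7) + (48)
  m + 7 = ((1/48)m + 7/48)(48) + (0)
The last nonzero remainder is the constant 48, so the polynomials are coprime and gcd = 1.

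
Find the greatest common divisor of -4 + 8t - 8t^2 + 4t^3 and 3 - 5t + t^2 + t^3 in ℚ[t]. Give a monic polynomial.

Repeated division with remainder:
  4t^3 - 8t^2 + 8t - 4 = (4)(t^3 + t^2 - 5t + 3) + (-12t^2 + 28t - 16)
  t^3 + t^2 - 5t + 3 = (-(1/12)t - 5/18)(-12t^2 + 28t - 16) + ((13/9)t - 13/9)
  -12t^2 + 28t - 16 = (-(108/13)t + 144/13)((13/9)t - 13/9) + (0)
Last nonzero remainder: (13/9)t - 13/9. Dividing through by 13/9 gives the monic gcd t - 1.

-1 + t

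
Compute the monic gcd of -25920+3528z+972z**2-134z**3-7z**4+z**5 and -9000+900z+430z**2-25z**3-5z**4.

-360-36z+10z**2+z**3

Repeated division with remainder:
  z**5-7z**4-134z**3+972z**2+3528z-25920 = (-(1/5)z+12/5)(-5z**4-25z**3+430z**2+900z-9000) + (12z**3+120z**2-432z-4320)
  -5z**4-25z**3+430z**2+900z-9000 = (-(5/12)z+25/12)(12z**3+120z**2-432z-4320) + (0)
Last nonzero remainder: 12z**3+120z**2-432z-4320. Dividing through by 12 gives the monic gcd z**3+10z**2-36z-360.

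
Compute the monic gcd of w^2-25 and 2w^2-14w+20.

w-5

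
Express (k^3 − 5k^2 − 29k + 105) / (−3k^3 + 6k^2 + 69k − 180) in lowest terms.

By polynomial division,
  k^3 − 5k^2 − 29k + 105 = (−1/3)(−3k^3 + 6k^2 + 69k − 180) + (−3k^2 − 6k + 45)
  −3k^3 + 6k^2 + 69k − 180 = (k − 4)(−3k^2 − 6k + 45) + (0)
Last nonzero remainder: −3k^2 − 6k + 45. Dividing through by −3 gives the monic gcd k^2 + 2k − 15.
Cancel k^2 + 2k − 15 from numerator and denominator to get the reduced form.

(−k + 7)/(3k − 12)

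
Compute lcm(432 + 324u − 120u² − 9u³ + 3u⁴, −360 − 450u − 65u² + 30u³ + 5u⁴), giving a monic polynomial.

432 + 468u − 12u² − 49u³ + u⁵

Repeated division with remainder:
  3u⁴ − 9u³ − 120u² + 324u + 432 = (3/5)(5u⁴ + 30u³ − 65u² − 450u − 360) + (−27u³ − 81u² + 594u + 648)
  5u⁴ + 30u³ − 65u² − 450u − 360 = (−(5/27)u − 5/9)(−27u³ − 81u² + 594u + 648) + (0)
Last nonzero remainder: −27u³ − 81u² + 594u + 648. Dividing through by −27 gives the monic gcd u³ + 3u² − 22u − 24.
Then lcm(f, g) = f·g / gcd(f, g); expanding and making the result monic gives the answer.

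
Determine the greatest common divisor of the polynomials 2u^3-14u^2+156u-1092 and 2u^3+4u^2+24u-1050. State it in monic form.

u-7

Repeated division with remainder:
  2u^3-14u^2+156u-1092 = (2u^3+4u^2+24u-1050) + (-18u^2+132u-42)
  2u^3+4u^2+24u-1050 = (-(1/9)u-28/27)(-18u^2+132u-42) + ((1406/9)u-9842/9)
  -18u^2+132u-42 = (-(81/703)u+27/703)((1406/9)u-9842/9) + (0)
Last nonzero remainder: (1406/9)u-9842/9. Dividing through by 1406/9 gives the monic gcd u-7.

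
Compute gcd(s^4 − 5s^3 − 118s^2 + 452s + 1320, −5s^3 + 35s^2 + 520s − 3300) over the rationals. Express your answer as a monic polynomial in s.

s^3 − 7s^2 − 104s + 660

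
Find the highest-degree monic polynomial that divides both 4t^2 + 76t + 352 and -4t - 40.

1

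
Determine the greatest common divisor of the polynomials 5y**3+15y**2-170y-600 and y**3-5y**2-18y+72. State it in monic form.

Euclidean algorithm in ℚ[y]:
  5y**3+15y**2-170y-600 = (5)(y**3-5y**2-18y+72) + (40y**2-80y-960)
  y**3-5y**2-18y+72 = ((1/40)y-3/40)(40y**2-80y-960) + (0)
Last nonzero remainder: 40y**2-80y-960. Dividing through by 40 gives the monic gcd y**2-2y-24.

y**2-2y-24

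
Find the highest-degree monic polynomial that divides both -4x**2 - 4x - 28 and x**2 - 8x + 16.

Repeated division with remainder:
  -4x**2 - 4x - 28 = (-4)(x**2 - 8x + 16) + (-36x + 36)
  x**2 - 8x + 16 = (-(1/36)x + 7/36)(-36x + 36) + (9)
  -36x + 36 = (-4x + 4)(9) + (0)
The last nonzero remainder is the constant 9, so the polynomials are coprime and gcd = 1.

1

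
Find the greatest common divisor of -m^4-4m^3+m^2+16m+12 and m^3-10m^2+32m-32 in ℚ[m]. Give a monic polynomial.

By polynomial division,
  -m^4-4m^3+m^2+16m+12 = (-m-14)(m^3-10m^2+32m-32) + (-107m^2+432m-436)
  m^3-10m^2+32m-32 = (-(1/107)m+638/11449)(-107m^2+432m-436) + ((44100/11449)m-88200/11449)
  -107m^2+432m-436 = (-(1225043/44100)m+1247941/22050)((44100/11449)m-88200/11449) + (0)
Last nonzero remainder: (44100/11449)m-88200/11449. Dividing through by 44100/11449 gives the monic gcd m-2.

m-2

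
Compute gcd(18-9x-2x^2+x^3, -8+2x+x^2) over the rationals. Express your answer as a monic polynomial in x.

Euclidean algorithm in ℚ[x]:
  x^3-2x^2-9x+18 = (x-4)(x^2+2x-8) + (7x-14)
  x^2+2x-8 = ((1/7)x+4/7)(7x-14) + (0)
Last nonzero remainder: 7x-14. Dividing through by 7 gives the monic gcd x-2.

-2+x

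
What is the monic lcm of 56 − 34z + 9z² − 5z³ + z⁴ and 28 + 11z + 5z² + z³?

224 − 80z + 2z² − 11z³ − z⁴ + z⁵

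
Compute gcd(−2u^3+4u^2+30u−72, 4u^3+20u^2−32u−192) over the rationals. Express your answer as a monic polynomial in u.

Apply the Euclidean algorithm:
  −2u^3+4u^2+30u−72 = (−1/2)(4u^3+20u^2−32u−192) + (14u^2+14u−168)
  4u^3+20u^2−32u−192 = ((2/7)u+8/7)(14u^2+14u−168) + (0)
Last nonzero remainder: 14u^2+14u−168. Dividing through by 14 gives the monic gcd u^2+u−12.

u^2+u−12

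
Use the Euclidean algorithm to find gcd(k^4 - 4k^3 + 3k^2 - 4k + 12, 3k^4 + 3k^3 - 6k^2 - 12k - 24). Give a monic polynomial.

k^3 - k^2 - 4

Apply the Euclidean algorithm:
  k^4 - 4k^3 + 3k^2 - 4k + 12 = (1/3)(3k^4 + 3k^3 - 6k^2 - 12k - 24) + (-5k^3 + 5k^2 + 20)
  3k^4 + 3k^3 - 6k^2 - 12k - 24 = (-(3/5)k - 6/5)(-5k^3 + 5k^2 + 20) + (0)
Last nonzero remainder: -5k^3 + 5k^2 + 20. Dividing through by -5 gives the monic gcd k^3 - k^2 - 4.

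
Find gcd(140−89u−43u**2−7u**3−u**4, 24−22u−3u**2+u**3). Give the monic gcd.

Apply the Euclidean algorithm:
  −u**4−7u**3−43u**2−89u+140 = (−u−10)(u**3−3u**2−22u+24) + (−95u**2−285u+380)
  u**3−3u**2−22u+24 = (−(1/95)u+6/95)(−95u**2−285u+380) + (0)
Last nonzero remainder: −95u**2−285u+380. Dividing through by −95 gives the monic gcd u**2+3u−4.

−4+3u+u**2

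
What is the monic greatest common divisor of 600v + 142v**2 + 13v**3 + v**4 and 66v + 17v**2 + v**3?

Repeated division with remainder:
  v**4 + 13v**3 + 142v**2 + 600v = (v - 4)(v**3 + 17v**2 + 66v) + (144v**2 + 864v)
  v**3 + 17v**2 + 66v = ((1/144)v + 11/144)(144v**2 + 864v) + (0)
Last nonzero remainder: 144v**2 + 864v. Dividing through by 144 gives the monic gcd v**2 + 6v.

6v + v**2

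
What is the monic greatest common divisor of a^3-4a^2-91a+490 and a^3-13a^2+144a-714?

a-7

Euclidean algorithm in ℚ[a]:
  a^3-4a^2-91a+490 = (a^3-13a^2+144a-714) + (9a^2-235a+1204)
  a^3-13a^2+144a-714 = ((1/9)a+118/81)(9a^2-235a+1204) + ((28558/81)a-199906/81)
  9a^2-235a+1204 = ((729/28558)a-6966/14279)((28558/81)a-199906/81) + (0)
Last nonzero remainder: (28558/81)a-199906/81. Dividing through by 28558/81 gives the monic gcd a-7.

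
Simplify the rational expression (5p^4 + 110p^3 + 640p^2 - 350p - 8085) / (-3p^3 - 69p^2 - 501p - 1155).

By polynomial division,
  5p^4 + 110p^3 + 640p^2 - 350p - 8085 = (-(5/3)p + 5/3)(-3p^3 - 69p^2 - 501p - 1155) + (-80p^2 - 1440p - 6160)
  -3p^3 - 69p^2 - 501p - 1155 = ((3/80)p + 3/16)(-80p^2 - 1440p - 6160) + (0)
Last nonzero remainder: -80p^2 - 1440p - 6160. Dividing through by -80 gives the monic gcd p^2 + 18p + 77.
Cancel p^2 + 18p + 77 from numerator and denominator to get the reduced form.

(-5p^2 - 20p + 105)/(3p + 15)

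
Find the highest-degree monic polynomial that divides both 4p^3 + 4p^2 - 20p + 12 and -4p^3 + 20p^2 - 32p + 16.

Repeated division with remainder:
  4p^3 + 4p^2 - 20p + 12 = (-1)(-4p^3 + 20p^2 - 32p + 16) + (24p^2 - 52p + 28)
  -4p^3 + 20p^2 - 32p + 16 = (-(1/6)p + 17/36)(24p^2 - 52p + 28) + (-(25/9)p + 25/9)
  24p^2 - 52p + 28 = (-(216/25)p + 252/25)(-(25/9)p + 25/9) + (0)
Last nonzero remainder: -(25/9)p + 25/9. Dividing through by -25/9 gives the monic gcd p - 1.

p - 1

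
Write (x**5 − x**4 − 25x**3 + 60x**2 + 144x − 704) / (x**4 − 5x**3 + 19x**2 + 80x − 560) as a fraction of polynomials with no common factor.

(x**3 − x**2 − 9x + 44)/(x**2 − 5x + 35)

Euclidean algorithm in ℚ[x]:
  x**5 − x**4 − 25x**3 + 60x**2 + 144x − 704 = (x + 4)(x**4 − 5x**3 + 19x**2 + 80x − 560) + (−24x**3 − 96x**2 + 384x + 1536)
  x**4 − 5x**3 + 19x**2 + 80x − 560 = (−(1/24)x + 3/8)(−24x**3 − 96x**2 + 384x + 1536) + (71x**2 − 1136)
  −24x**3 − 96x**2 + 384x + 1536 = (−(24/71)x − 96/71)(71x**2 − 1136) + (0)
Last nonzero remainder: 71x**2 − 1136. Dividing through by 71 gives the monic gcd x**2 − 16.
Cancel x**2 − 16 from numerator and denominator to get the reduced form.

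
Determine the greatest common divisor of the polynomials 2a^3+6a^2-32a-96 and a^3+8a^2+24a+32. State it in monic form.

a+4

By polynomial division,
  2a^3+6a^2-32a-96 = (2)(a^3+8a^2+24a+32) + (-10a^2-80a-160)
  a^3+8a^2+24a+32 = (-(1/10)a)(-10a^2-80a-160) + (8a+32)
  -10a^2-80a-160 = (-(5/4)a-5)(8a+32) + (0)
Last nonzero remainder: 8a+32. Dividing through by 8 gives the monic gcd a+4.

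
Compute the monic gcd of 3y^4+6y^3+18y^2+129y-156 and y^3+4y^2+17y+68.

Euclidean algorithm in ℚ[y]:
  3y^4+6y^3+18y^2+129y-156 = (3y-6)(y^3+4y^2+17y+68) + (-9y^2+27y+252)
  y^3+4y^2+17y+68 = (-(1/9)y-7/9)(-9y^2+27y+252) + (66y+264)
  -9y^2+27y+252 = (-(3/22)y+21/22)(66y+264) + (0)
Last nonzero remainder: 66y+264. Dividing through by 66 gives the monic gcd y+4.

y+4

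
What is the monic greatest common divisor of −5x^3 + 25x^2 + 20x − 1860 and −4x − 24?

x + 6

Apply the Euclidean algorithm:
  −5x^3 + 25x^2 + 20x − 1860 = ((5/4)x^2 − (55/4)x + 155/2)(−4x − 24) + (0)
Last nonzero remainder: −4x − 24. Dividing through by −4 gives the monic gcd x + 6.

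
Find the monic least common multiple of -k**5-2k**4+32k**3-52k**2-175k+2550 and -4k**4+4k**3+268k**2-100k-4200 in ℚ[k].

Euclidean algorithm in ℚ[k]:
  -k**5-2k**4+32k**3-52k**2-175k+2550 = ((1/4)k+3/4)(-4k**4+4k**3+268k**2-100k-4200) + (-38k**3-228k**2+950k+5700)
  -4k**4+4k**3+268k**2-100k-4200 = ((2/19)k-14/19)(-38k**3-228k**2+950k+5700) + (0)
Last nonzero remainder: -38k**3-228k**2+950k+5700. Dividing through by -38 gives the monic gcd k**3+6k**2-25k-150.
Then lcm(f, g) = f·g / gcd(f, g); expanding and making the result monic gives the answer.

k**6-5k**5-46k**4+276k**3-189k**2-3775k+17850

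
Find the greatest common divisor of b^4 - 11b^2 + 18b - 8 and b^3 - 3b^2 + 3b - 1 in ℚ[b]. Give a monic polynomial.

b^2 - 2b + 1

By polynomial division,
  b^4 - 11b^2 + 18b - 8 = (b + 3)(b^3 - 3b^2 + 3b - 1) + (-5b^2 + 10b - 5)
  b^3 - 3b^2 + 3b - 1 = (-(1/5)b + 1/5)(-5b^2 + 10b - 5) + (0)
Last nonzero remainder: -5b^2 + 10b - 5. Dividing through by -5 gives the monic gcd b^2 - 2b + 1.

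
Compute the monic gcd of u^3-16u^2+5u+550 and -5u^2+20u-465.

1

Euclidean algorithm in ℚ[u]:
  u^3-16u^2+5u+550 = (-(1/5)u+12/5)(-5u^2+20u-465) + (-136u+1666)
  -5u^2+20u-465 = ((5/136)u+165/544)(-136u+1666) + (-15525/16)
  -136u+1666 = ((2176/15525)u-26656/15525)(-15525/16) + (0)
The last nonzero remainder is the constant -15525/16, so the polynomials are coprime and gcd = 1.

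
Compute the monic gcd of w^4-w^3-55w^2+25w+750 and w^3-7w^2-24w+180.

w^2-w-30

Repeated division with remainder:
  w^4-w^3-55w^2+25w+750 = (w+6)(w^3-7w^2-24w+180) + (11w^2-11w-330)
  w^3-7w^2-24w+180 = ((1/11)w-6/11)(11w^2-11w-330) + (0)
Last nonzero remainder: 11w^2-11w-330. Dividing through by 11 gives the monic gcd w^2-w-30.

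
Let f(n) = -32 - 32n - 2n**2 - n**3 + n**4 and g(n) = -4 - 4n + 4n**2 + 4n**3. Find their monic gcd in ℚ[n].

1 + n

Apply the Euclidean algorithm:
  n**4 - n**3 - 2n**2 - 32n - 32 = ((1/4)n - 1/2)(4n**3 + 4n**2 - 4n - 4) + (n**2 - 33n - 34)
  4n**3 + 4n**2 - 4n - 4 = (4n + 136)(n**2 - 33n - 34) + (4620n + 4620)
  n**2 - 33n - 34 = ((1/4620)n - 17/2310)(4620n + 4620) + (0)
Last nonzero remainder: 4620n + 4620. Dividing through by 4620 gives the monic gcd n + 1.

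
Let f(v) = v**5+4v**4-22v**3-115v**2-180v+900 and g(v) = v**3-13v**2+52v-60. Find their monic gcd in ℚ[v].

Repeated division with remainder:
  v**5+4v**4-22v**3-115v**2-180v+900 = (v**2+17v+147)(v**3-13v**2+52v-60) + (972v**2-6804v+9720)
  v**3-13v**2+52v-60 = ((1/972)v-1/162)(972v**2-6804v+9720) + (0)
Last nonzero remainder: 972v**2-6804v+9720. Dividing through by 972 gives the monic gcd v**2-7v+10.

v**2-7v+10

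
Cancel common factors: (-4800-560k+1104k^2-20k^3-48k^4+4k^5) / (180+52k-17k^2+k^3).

By polynomial division,
  4k^5-48k^4-20k^3+1104k^2-560k-4800 = (4k^2+20k+112)(k^3-17k^2+52k+180) + (1248k^2-9984k-24960)
  k^3-17k^2+52k+180 = ((1/1248)k-3/416)(1248k^2-9984k-24960) + (0)
Last nonzero remainder: 1248k^2-9984k-24960. Dividing through by 1248 gives the monic gcd k^2-8k-20.
Cancel k^2-8k-20 from numerator and denominator to get the reduced form.

(240-68k-16k^2+4k^3)/(-9+k)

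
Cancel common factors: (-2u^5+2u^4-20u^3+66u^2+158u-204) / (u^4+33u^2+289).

(-2u^3+4u^2+10u-12)/(u^2-u+17)

Euclidean algorithm in ℚ[u]:
  -2u^5+2u^4-20u^3+66u^2+158u-204 = (-2u+2)(u^4+33u^2+289) + (46u^3+736u-782)
  u^4+33u^2+289 = ((1/46)u)(46u^3+736u-782) + (17u^2+17u+289)
  46u^3+736u-782 = ((46/17)u-46/17)(17u^2+17u+289) + (0)
Last nonzero remainder: 17u^2+17u+289. Dividing through by 17 gives the monic gcd u^2+u+17.
Cancel u^2+u+17 from numerator and denominator to get the reduced form.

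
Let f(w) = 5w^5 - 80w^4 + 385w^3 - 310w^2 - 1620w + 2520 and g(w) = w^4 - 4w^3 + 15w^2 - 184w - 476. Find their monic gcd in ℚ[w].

w^2 - 5w - 14

Euclidean algorithm in ℚ[w]:
  5w^5 - 80w^4 + 385w^3 - 310w^2 - 1620w + 2520 = (5w - 60)(w^4 - 4w^3 + 15w^2 - 184w - 476) + (70w^3 + 1510w^2 - 10280w - 26040)
  w^4 - 4w^3 + 15w^2 - 184w - 476 = ((1/70)w - 179/490)(70w^3 + 1510w^2 - 10280w - 26040) + ((34960/49)w^2 - (174800/49)w - 69920/7)
  70w^3 + 1510w^2 - 10280w - 26040 = ((343/3496)w + 4557/1748)((34960/49)w^2 - (174800/49)w - 69920/7) + (0)
Last nonzero remainder: (34960/49)w^2 - (174800/49)w - 69920/7. Dividing through by 34960/49 gives the monic gcd w^2 - 5w - 14.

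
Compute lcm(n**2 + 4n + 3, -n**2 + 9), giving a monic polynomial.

Apply the Euclidean algorithm:
  n**2 + 4n + 3 = (-1)(-n**2 + 9) + (4n + 12)
  -n**2 + 9 = (-(1/4)n + 3/4)(4n + 12) + (0)
Last nonzero remainder: 4n + 12. Dividing through by 4 gives the monic gcd n + 3.
Then lcm(f, g) = f·g / gcd(f, g); expanding and making the result monic gives the answer.

n**3 + n**2 - 9n - 9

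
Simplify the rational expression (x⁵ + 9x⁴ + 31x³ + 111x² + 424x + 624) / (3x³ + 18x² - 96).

Repeated division with remainder:
  x⁵ + 9x⁴ + 31x³ + 111x² + 424x + 624 = ((1/3)x² + x + 13/3)(3x³ + 18x² - 96) + (65x² + 520x + 1040)
  3x³ + 18x² - 96 = ((3/65)x - 6/65)(65x² + 520x + 1040) + (0)
Last nonzero remainder: 65x² + 520x + 1040. Dividing through by 65 gives the monic gcd x² + 8x + 16.
Cancel x² + 8x + 16 from numerator and denominator to get the reduced form.

(x³ + x² + 7x + 39)/(3x - 6)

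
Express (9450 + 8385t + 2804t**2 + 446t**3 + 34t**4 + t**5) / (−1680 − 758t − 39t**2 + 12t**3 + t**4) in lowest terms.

Repeated division with remainder:
  t**5 + 34t**4 + 446t**3 + 2804t**2 + 8385t + 9450 = (t + 22)(t**4 + 12t**3 − 39t**2 − 758t − 1680) + (221t**3 + 4420t**2 + 26741t + 46410)
  t**4 + 12t**3 − 39t**2 − 758t − 1680 = ((1/221)t − 8/221)(221t**3 + 4420t**2 + 26741t + 46410) + (0)
Last nonzero remainder: 221t**3 + 4420t**2 + 26741t + 46410. Dividing through by 221 gives the monic gcd t**3 + 20t**2 + 121t + 210.
Cancel t**3 + 20t**2 + 121t + 210 from numerator and denominator to get the reduced form.

(45 + 14t + t**2)/(−8 + t)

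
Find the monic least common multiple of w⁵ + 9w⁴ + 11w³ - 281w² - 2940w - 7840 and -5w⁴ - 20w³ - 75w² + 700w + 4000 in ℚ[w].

w⁶ + 4w⁵ - 34w⁴ - 336w³ - 1535w² + 6860w + 39200

Apply the Euclidean algorithm:
  w⁵ + 9w⁴ + 11w³ - 281w² - 2940w - 7840 = (-(1/5)w - 1)(-5w⁴ - 20w³ - 75w² + 700w + 4000) + (-24w³ - 216w² - 1440w - 3840)
  -5w⁴ - 20w³ - 75w² + 700w + 4000 = ((5/24)w - 25/24)(-24w³ - 216w² - 1440w - 3840) + (0)
Last nonzero remainder: -24w³ - 216w² - 1440w - 3840. Dividing through by -24 gives the monic gcd w³ + 9w² + 60w + 160.
Then lcm(f, g) = f·g / gcd(f, g); expanding and making the result monic gives the answer.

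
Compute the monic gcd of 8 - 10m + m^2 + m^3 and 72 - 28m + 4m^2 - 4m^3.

-2 + m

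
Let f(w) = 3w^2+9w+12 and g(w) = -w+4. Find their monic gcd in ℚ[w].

Euclidean algorithm in ℚ[w]:
  3w^2+9w+12 = (-3w-21)(-w+4) + (96)
  -w+4 = (-(1/96)w+1/24)(96) + (0)
The last nonzero remainder is the constant 96, so the polynomials are coprime and gcd = 1.

1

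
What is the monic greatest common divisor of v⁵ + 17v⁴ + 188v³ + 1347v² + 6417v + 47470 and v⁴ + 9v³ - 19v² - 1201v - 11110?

v³ + 20v² + 201v + 1010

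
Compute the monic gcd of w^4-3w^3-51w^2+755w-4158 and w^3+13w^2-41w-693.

Repeated division with remainder:
  w^4-3w^3-51w^2+755w-4158 = (w-16)(w^3+13w^2-41w-693) + (198w^2+792w-15246)
  w^3+13w^2-41w-693 = ((1/198)w+1/22)(198w^2+792w-15246) + (0)
Last nonzero remainder: 198w^2+792w-15246. Dividing through by 198 gives the monic gcd w^2+4w-77.

w^2+4w-77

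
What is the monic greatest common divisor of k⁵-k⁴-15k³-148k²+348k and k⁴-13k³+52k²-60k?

k³-8k²+12k

Repeated division with remainder:
  k⁵-k⁴-15k³-148k²+348k = (k+12)(k⁴-13k³+52k²-60k) + (89k³-712k²+1068k)
  k⁴-13k³+52k²-60k = ((1/89)k-5/89)(89k³-712k²+1068k) + (0)
Last nonzero remainder: 89k³-712k²+1068k. Dividing through by 89 gives the monic gcd k³-8k²+12k.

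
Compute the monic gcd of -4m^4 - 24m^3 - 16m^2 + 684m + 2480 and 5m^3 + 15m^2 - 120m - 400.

m^2 - m - 20

Repeated division with remainder:
  -4m^4 - 24m^3 - 16m^2 + 684m + 2480 = (-(4/5)m - 12/5)(5m^3 + 15m^2 - 120m - 400) + (-76m^2 + 76m + 1520)
  5m^3 + 15m^2 - 120m - 400 = (-(5/76)m - 5/19)(-76m^2 + 76m + 1520) + (0)
Last nonzero remainder: -76m^2 + 76m + 1520. Dividing through by -76 gives the monic gcd m^2 - m - 20.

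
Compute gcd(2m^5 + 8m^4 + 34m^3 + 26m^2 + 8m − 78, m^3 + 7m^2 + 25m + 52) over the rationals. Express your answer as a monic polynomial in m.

m^2 + 3m + 13

Apply the Euclidean algorithm:
  2m^5 + 8m^4 + 34m^3 + 26m^2 + 8m − 78 = (2m^2 − 6m + 26)(m^3 + 7m^2 + 25m + 52) + (−110m^2 − 330m − 1430)
  m^3 + 7m^2 + 25m + 52 = (−(1/110)m − 2/55)(−110m^2 − 330m − 1430) + (0)
Last nonzero remainder: −110m^2 − 330m − 1430. Dividing through by −110 gives the monic gcd m^2 + 3m + 13.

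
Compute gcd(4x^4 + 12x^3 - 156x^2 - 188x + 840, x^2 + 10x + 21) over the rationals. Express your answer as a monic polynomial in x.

Repeated division with remainder:
  4x^4 + 12x^3 - 156x^2 - 188x + 840 = (4x^2 - 28x + 40)(x^2 + 10x + 21) + (0)
The last nonzero remainder x^2 + 10x + 21 is already monic.

x^2 + 10x + 21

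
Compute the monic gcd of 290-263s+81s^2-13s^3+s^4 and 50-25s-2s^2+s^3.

By polynomial division,
  s^4-13s^3+81s^2-263s+290 = (s-11)(s^3-2s^2-25s+50) + (84s^2-588s+840)
  s^3-2s^2-25s+50 = ((1/84)s+5/84)(84s^2-588s+840) + (0)
Last nonzero remainder: 84s^2-588s+840. Dividing through by 84 gives the monic gcd s^2-7s+10.

10-7s+s^2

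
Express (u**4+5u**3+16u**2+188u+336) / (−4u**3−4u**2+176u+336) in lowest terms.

Repeated division with remainder:
  u**4+5u**3+16u**2+188u+336 = (−(1/4)u−1)(−4u**3−4u**2+176u+336) + (56u**2+448u+672)
  −4u**3−4u**2+176u+336 = (−(1/14)u+1/2)(56u**2+448u+672) + (0)
Last nonzero remainder: 56u**2+448u+672. Dividing through by 56 gives the monic gcd u**2+8u+12.
Cancel u**2+8u+12 from numerator and denominator to get the reduced form.

(−u**2+3u−28)/(4u−28)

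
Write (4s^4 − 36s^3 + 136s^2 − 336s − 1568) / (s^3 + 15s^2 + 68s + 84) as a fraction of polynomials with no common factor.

(4s^3 − 44s^2 + 224s − 784)/(s^2 + 13s + 42)

Apply the Euclidean algorithm:
  4s^4 − 36s^3 + 136s^2 − 336s − 1568 = (4s − 96)(s^3 + 15s^2 + 68s + 84) + (1304s^2 + 5856s + 6496)
  s^3 + 15s^2 + 68s + 84 = ((1/1304)s + 1713/212552)(1304s^2 + 5856s + 6496) + ((420420/26569)s + 840840/26569)
  1304s^2 + 5856s + 6496 = ((8661494/105105)s + 3082004/15015)((420420/26569)s + 840840/26569) + (0)
Last nonzero remainder: (420420/26569)s + 840840/26569. Dividing through by 420420/26569 gives the monic gcd s + 2.
Cancel s + 2 from numerator and denominator to get the reduced form.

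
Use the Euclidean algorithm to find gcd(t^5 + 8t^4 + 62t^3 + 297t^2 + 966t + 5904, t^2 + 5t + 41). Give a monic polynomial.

Euclidean algorithm in ℚ[t]:
  t^5 + 8t^4 + 62t^3 + 297t^2 + 966t + 5904 = (t^3 + 3t^2 + 6t + 144)(t^2 + 5t + 41) + (0)
The last nonzero remainder t^2 + 5t + 41 is already monic.

t^2 + 5t + 41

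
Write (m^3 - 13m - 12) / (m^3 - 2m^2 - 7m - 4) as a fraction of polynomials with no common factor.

(m + 3)/(m + 1)

Euclidean algorithm in ℚ[m]:
  m^3 - 13m - 12 = (m^3 - 2m^2 - 7m - 4) + (2m^2 - 6m - 8)
  m^3 - 2m^2 - 7m - 4 = ((1/2)m + 1/2)(2m^2 - 6m - 8) + (0)
Last nonzero remainder: 2m^2 - 6m - 8. Dividing through by 2 gives the monic gcd m^2 - 3m - 4.
Cancel m^2 - 3m - 4 from numerator and denominator to get the reduced form.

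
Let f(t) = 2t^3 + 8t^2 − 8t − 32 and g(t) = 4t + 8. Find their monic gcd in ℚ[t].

t + 2

Repeated division with remainder:
  2t^3 + 8t^2 − 8t − 32 = ((1/2)t^2 + t − 4)(4t + 8) + (0)
Last nonzero remainder: 4t + 8. Dividing through by 4 gives the monic gcd t + 2.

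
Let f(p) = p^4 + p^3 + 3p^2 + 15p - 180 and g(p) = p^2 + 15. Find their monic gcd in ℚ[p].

Euclidean algorithm in ℚ[p]:
  p^4 + p^3 + 3p^2 + 15p - 180 = (p^2 + p - 12)(p^2 + 15) + (0)
The last nonzero remainder p^2 + 15 is already monic.

p^2 + 15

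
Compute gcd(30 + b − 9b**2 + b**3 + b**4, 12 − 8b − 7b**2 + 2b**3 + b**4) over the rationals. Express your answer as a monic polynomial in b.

Euclidean algorithm in ℚ[b]:
  b**4 + b**3 − 9b**2 + b + 30 = (b**4 + 2b**3 − 7b**2 − 8b + 12) + (−b**3 − 2b**2 + 9b + 18)
  b**4 + 2b**3 − 7b**2 − 8b + 12 = (−b)(−b**3 − 2b**2 + 9b + 18) + (2b**2 + 10b + 12)
  −b**3 − 2b**2 + 9b + 18 = (−(1/2)b + 3/2)(2b**2 + 10b + 12) + (0)
Last nonzero remainder: 2b**2 + 10b + 12. Dividing through by 2 gives the monic gcd b**2 + 5b + 6.

6 + 5b + b**2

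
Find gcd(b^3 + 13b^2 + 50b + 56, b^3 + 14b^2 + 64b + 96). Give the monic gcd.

b + 4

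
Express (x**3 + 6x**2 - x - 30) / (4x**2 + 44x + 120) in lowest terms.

Euclidean algorithm in ℚ[x]:
  x**3 + 6x**2 - x - 30 = ((1/4)x - 5/4)(4x**2 + 44x + 120) + (24x + 120)
  4x**2 + 44x + 120 = ((1/6)x + 1)(24x + 120) + (0)
Last nonzero remainder: 24x + 120. Dividing through by 24 gives the monic gcd x + 5.
Cancel x + 5 from numerator and denominator to get the reduced form.

(x**2 + x - 6)/(4x + 24)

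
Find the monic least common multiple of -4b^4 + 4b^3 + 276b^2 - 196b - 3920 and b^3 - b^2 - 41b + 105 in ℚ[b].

b^5 - 4b^4 - 66b^3 + 256b^2 + 833b - 2940

By polynomial division,
  -4b^4 + 4b^3 + 276b^2 - 196b - 3920 = (-4b)(b^3 - b^2 - 41b + 105) + (112b^2 + 224b - 3920)
  b^3 - b^2 - 41b + 105 = ((1/112)b - 3/112)(112b^2 + 224b - 3920) + (0)
Last nonzero remainder: 112b^2 + 224b - 3920. Dividing through by 112 gives the monic gcd b^2 + 2b - 35.
Then lcm(f, g) = f·g / gcd(f, g); expanding and making the result monic gives the answer.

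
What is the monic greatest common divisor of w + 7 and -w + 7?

By polynomial division,
  w + 7 = (-1)(-w + 7) + (14)
  -w + 7 = (-(1/14)w + 1/2)(14) + (0)
The last nonzero remainder is the constant 14, so the polynomials are coprime and gcd = 1.

1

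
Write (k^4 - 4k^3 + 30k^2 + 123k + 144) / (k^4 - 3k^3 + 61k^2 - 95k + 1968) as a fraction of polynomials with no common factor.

Repeated division with remainder:
  k^4 - 4k^3 + 30k^2 + 123k + 144 = (k^4 - 3k^3 + 61k^2 - 95k + 1968) + (-k^3 - 31k^2 + 218k - 1824)
  k^4 - 3k^3 + 61k^2 - 95k + 1968 = (-k + 34)(-k^3 - 31k^2 + 218k - 1824) + (1333k^2 - 9331k + 63984)
  -k^3 - 31k^2 + 218k - 1824 = (-(1/1333)k - 38/1333)(1333k^2 - 9331k + 63984) + (0)
Last nonzero remainder: 1333k^2 - 9331k + 63984. Dividing through by 1333 gives the monic gcd k^2 - 7k + 48.
Cancel k^2 - 7k + 48 from numerator and denominator to get the reduced form.

(k^2 + 3k + 3)/(k^2 + 4k + 41)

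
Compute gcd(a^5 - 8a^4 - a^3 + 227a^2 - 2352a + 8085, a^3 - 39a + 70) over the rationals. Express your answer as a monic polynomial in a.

a^2 + 2a - 35

Apply the Euclidean algorithm:
  a^5 - 8a^4 - a^3 + 227a^2 - 2352a + 8085 = (a^2 - 8a + 38)(a^3 - 39a + 70) + (-155a^2 - 310a + 5425)
  a^3 - 39a + 70 = (-(1/155)a + 2/155)(-155a^2 - 310a + 5425) + (0)
Last nonzero remainder: -155a^2 - 310a + 5425. Dividing through by -155 gives the monic gcd a^2 + 2a - 35.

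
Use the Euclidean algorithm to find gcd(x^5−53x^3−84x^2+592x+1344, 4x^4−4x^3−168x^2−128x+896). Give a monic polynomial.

x^3+x^2−40x−112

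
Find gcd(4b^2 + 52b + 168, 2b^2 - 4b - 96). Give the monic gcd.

b + 6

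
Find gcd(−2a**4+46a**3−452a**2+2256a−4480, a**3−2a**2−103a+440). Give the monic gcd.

Apply the Euclidean algorithm:
  −2a**4+46a**3−452a**2+2256a−4480 = (−2a+42)(a**3−2a**2−103a+440) + (−574a**2+7462a−22960)
  a**3−2a**2−103a+440 = (−(1/574)a−11/574)(−574a**2+7462a−22960) + (0)
Last nonzero remainder: −574a**2+7462a−22960. Dividing through by −574 gives the monic gcd a**2−13a+40.

a**2−13a+40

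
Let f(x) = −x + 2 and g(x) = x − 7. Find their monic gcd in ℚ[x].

1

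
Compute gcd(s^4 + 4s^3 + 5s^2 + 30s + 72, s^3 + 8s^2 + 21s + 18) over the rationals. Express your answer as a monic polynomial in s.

s^2 + 6s + 9

Apply the Euclidean algorithm:
  s^4 + 4s^3 + 5s^2 + 30s + 72 = (s - 4)(s^3 + 8s^2 + 21s + 18) + (16s^2 + 96s + 144)
  s^3 + 8s^2 + 21s + 18 = ((1/16)s + 1/8)(16s^2 + 96s + 144) + (0)
Last nonzero remainder: 16s^2 + 96s + 144. Dividing through by 16 gives the monic gcd s^2 + 6s + 9.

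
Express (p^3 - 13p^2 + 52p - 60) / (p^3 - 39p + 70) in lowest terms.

Euclidean algorithm in ℚ[p]:
  p^3 - 13p^2 + 52p - 60 = (p^3 - 39p + 70) + (-13p^2 + 91p - 130)
  p^3 - 39p + 70 = (-(1/13)p - 7/13)(-13p^2 + 91p - 130) + (0)
Last nonzero remainder: -13p^2 + 91p - 130. Dividing through by -13 gives the monic gcd p^2 - 7p + 10.
Cancel p^2 - 7p + 10 from numerator and denominator to get the reduced form.

(p - 6)/(p + 7)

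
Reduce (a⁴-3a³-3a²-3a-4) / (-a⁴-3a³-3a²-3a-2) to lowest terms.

(-a+4)/(a+2)

Repeated division with remainder:
  a⁴-3a³-3a²-3a-4 = (-1)(-a⁴-3a³-3a²-3a-2) + (-6a³-6a²-6a-6)
  -a⁴-3a³-3a²-3a-2 = ((1/6)a+1/3)(-6a³-6a²-6a-6) + (0)
Last nonzero remainder: -6a³-6a²-6a-6. Dividing through by -6 gives the monic gcd a³+a²+a+1.
Cancel a³+a²+a+1 from numerator and denominator to get the reduced form.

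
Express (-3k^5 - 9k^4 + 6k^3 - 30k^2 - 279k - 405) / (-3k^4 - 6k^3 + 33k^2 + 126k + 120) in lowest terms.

Euclidean algorithm in ℚ[k]:
  -3k^5 - 9k^4 + 6k^3 - 30k^2 - 279k - 405 = (k + 1)(-3k^4 - 6k^3 + 33k^2 + 126k + 120) + (-21k^3 - 189k^2 - 525k - 525)
  -3k^4 - 6k^3 + 33k^2 + 126k + 120 = ((1/7)k - 1)(-21k^3 - 189k^2 - 525k - 525) + (-81k^2 - 324k - 405)
  -21k^3 - 189k^2 - 525k - 525 = ((7/27)k + 35/27)(-81k^2 - 324k - 405) + (0)
Last nonzero remainder: -81k^2 - 324k - 405. Dividing through by -81 gives the monic gcd k^2 + 4k + 5.
Cancel k^2 + 4k + 5 from numerator and denominator to get the reduced form.

(k^3 - k^2 - 3k + 27)/(k^2 - 2k - 8)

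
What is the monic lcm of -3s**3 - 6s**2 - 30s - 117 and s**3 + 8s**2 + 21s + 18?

s**5 + 7s**4 + 26s**3 + 101s**2 + 255s + 234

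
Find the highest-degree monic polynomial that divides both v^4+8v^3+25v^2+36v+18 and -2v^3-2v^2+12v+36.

v^2+4v+6

By polynomial division,
  v^4+8v^3+25v^2+36v+18 = (-(1/2)v-7/2)(-2v^3-2v^2+12v+36) + (24v^2+96v+144)
  -2v^3-2v^2+12v+36 = (-(1/12)v+1/4)(24v^2+96v+144) + (0)
Last nonzero remainder: 24v^2+96v+144. Dividing through by 24 gives the monic gcd v^2+4v+6.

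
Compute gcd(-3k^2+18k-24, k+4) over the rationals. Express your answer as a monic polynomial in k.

Apply the Euclidean algorithm:
  -3k^2+18k-24 = (-3k+30)(k+4) + (-144)
  k+4 = (-(1/144)k-1/36)(-144) + (0)
The last nonzero remainder is the constant -144, so the polynomials are coprime and gcd = 1.

1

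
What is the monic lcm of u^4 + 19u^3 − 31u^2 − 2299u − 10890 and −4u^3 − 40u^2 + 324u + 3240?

Repeated division with remainder:
  u^4 + 19u^3 − 31u^2 − 2299u − 10890 = (−(1/4)u − 9/4)(−4u^3 − 40u^2 + 324u + 3240) + (−40u^2 − 760u − 3600)
  −4u^3 − 40u^2 + 324u + 3240 = ((1/10)u − 9/10)(−40u^2 − 760u − 3600) + (0)
Last nonzero remainder: −40u^2 − 760u − 3600. Dividing through by −40 gives the monic gcd u^2 + 19u + 90.
Then lcm(f, g) = f·g / gcd(f, g); expanding and making the result monic gives the answer.

u^5 + 10u^4 − 202u^3 − 2020u^2 + 9801u + 98010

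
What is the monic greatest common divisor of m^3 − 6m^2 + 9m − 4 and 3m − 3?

Euclidean algorithm in ℚ[m]:
  m^3 − 6m^2 + 9m − 4 = ((1/3)m^2 − (5/3)m + 4/3)(3m − 3) + (0)
Last nonzero remainder: 3m − 3. Dividing through by 3 gives the monic gcd m − 1.

m − 1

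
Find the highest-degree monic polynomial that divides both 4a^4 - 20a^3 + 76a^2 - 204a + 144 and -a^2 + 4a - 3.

a^2 - 4a + 3

Repeated division with remainder:
  4a^4 - 20a^3 + 76a^2 - 204a + 144 = (-4a^2 + 4a - 48)(-a^2 + 4a - 3) + (0)
Last nonzero remainder: -a^2 + 4a - 3. Dividing through by -1 gives the monic gcd a^2 - 4a + 3.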